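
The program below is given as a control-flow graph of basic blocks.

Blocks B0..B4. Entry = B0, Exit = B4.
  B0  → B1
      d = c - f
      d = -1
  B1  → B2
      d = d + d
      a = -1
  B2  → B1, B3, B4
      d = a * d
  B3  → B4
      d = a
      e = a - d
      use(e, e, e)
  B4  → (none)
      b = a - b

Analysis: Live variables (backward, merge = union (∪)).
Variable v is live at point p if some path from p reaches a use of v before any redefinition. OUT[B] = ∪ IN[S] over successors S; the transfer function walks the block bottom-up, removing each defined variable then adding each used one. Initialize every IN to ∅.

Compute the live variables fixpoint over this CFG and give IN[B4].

Answer: {a, b}

Trace:
Converged values:
  B0:   IN={b, c, f}   OUT={b, d}
  B1:   IN={b, d}   OUT={a, b, d}
  B2:   IN={a, b, d}   OUT={a, b, d}
  B3:   IN={a, b}   OUT={a, b}
  B4:   IN={a, b}   OUT={}

B4 is the boundary node: OUT[B4] = {}
Applying B4's transfer function to that OUT value gives IN[B4] (row B4 above).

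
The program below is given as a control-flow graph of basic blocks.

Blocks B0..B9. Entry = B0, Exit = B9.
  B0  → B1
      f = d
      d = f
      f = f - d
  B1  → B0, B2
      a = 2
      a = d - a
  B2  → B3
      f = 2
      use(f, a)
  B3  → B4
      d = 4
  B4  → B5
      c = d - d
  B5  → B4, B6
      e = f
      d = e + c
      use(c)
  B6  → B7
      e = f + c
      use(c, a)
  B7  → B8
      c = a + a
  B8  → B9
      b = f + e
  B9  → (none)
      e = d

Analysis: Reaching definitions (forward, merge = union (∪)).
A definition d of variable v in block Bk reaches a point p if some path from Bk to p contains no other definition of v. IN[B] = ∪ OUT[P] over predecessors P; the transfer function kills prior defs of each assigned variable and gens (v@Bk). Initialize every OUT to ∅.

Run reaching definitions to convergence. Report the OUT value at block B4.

Converged values:
  B0: | IN={a@B1, d@B0, f@B0} | OUT={a@B1, d@B0, f@B0}
  B1: | IN={a@B1, d@B0, f@B0} | OUT={a@B1, d@B0, f@B0}
  B2: | IN={a@B1, d@B0, f@B0} | OUT={a@B1, d@B0, f@B2}
  B3: | IN={a@B1, d@B0, f@B2} | OUT={a@B1, d@B3, f@B2}
  B4: | IN={a@B1, c@B4, d@B3, d@B5, e@B5, f@B2} | OUT={a@B1, c@B4, d@B3, d@B5, e@B5, f@B2}
  B5: | IN={a@B1, c@B4, d@B3, d@B5, e@B5, f@B2} | OUT={a@B1, c@B4, d@B5, e@B5, f@B2}
  B6: | IN={a@B1, c@B4, d@B5, e@B5, f@B2} | OUT={a@B1, c@B4, d@B5, e@B6, f@B2}
  B7: | IN={a@B1, c@B4, d@B5, e@B6, f@B2} | OUT={a@B1, c@B7, d@B5, e@B6, f@B2}
  B8: | IN={a@B1, c@B7, d@B5, e@B6, f@B2} | OUT={a@B1, b@B8, c@B7, d@B5, e@B6, f@B2}
  B9: | IN={a@B1, b@B8, c@B7, d@B5, e@B6, f@B2} | OUT={a@B1, b@B8, c@B7, d@B5, e@B9, f@B2}

Merge at B4: IN[B4] = OUT[B3] ⊔ OUT[B5] = {a@B1, c@B4, d@B3, d@B5, e@B5, f@B2}
Applying B4's transfer function to that IN value gives OUT[B4] (row B4 above).

Answer: {a@B1, c@B4, d@B3, d@B5, e@B5, f@B2}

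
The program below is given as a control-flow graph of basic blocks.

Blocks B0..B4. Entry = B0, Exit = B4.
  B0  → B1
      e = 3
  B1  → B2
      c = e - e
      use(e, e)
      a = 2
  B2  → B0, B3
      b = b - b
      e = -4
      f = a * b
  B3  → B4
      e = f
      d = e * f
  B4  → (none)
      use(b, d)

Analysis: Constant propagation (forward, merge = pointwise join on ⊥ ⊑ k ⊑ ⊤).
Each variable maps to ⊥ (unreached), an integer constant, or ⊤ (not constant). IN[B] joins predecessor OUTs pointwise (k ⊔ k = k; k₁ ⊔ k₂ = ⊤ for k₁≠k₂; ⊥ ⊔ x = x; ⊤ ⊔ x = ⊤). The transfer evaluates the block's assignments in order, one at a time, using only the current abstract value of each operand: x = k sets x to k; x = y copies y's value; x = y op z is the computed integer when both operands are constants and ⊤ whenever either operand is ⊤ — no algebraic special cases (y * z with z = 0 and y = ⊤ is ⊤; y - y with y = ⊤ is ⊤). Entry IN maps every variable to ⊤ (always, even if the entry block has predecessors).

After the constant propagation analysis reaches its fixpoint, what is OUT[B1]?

Fixpoint table:
  B0:  IN=(all ⊤)  OUT={e:3; rest ⊤}
  B1:  IN={e:3; rest ⊤}  OUT={a:2, c:0, e:3; rest ⊤}
  B2:  IN={a:2, c:0, e:3; rest ⊤}  OUT={a:2, c:0, e:-4; rest ⊤}
  B3:  IN={a:2, c:0, e:-4; rest ⊤}  OUT={a:2, c:0; rest ⊤}
  B4:  IN={a:2, c:0; rest ⊤}  OUT={a:2, c:0; rest ⊤}

Merge at B1: IN[B1] = OUT[B0] = {a: ⊤, b: ⊤, c: ⊤, d: ⊤, e: 3, f: ⊤}
Applying B1's transfer function to that IN value gives OUT[B1] (row B1 above).

Answer: {a: 2, b: ⊤, c: 0, d: ⊤, e: 3, f: ⊤}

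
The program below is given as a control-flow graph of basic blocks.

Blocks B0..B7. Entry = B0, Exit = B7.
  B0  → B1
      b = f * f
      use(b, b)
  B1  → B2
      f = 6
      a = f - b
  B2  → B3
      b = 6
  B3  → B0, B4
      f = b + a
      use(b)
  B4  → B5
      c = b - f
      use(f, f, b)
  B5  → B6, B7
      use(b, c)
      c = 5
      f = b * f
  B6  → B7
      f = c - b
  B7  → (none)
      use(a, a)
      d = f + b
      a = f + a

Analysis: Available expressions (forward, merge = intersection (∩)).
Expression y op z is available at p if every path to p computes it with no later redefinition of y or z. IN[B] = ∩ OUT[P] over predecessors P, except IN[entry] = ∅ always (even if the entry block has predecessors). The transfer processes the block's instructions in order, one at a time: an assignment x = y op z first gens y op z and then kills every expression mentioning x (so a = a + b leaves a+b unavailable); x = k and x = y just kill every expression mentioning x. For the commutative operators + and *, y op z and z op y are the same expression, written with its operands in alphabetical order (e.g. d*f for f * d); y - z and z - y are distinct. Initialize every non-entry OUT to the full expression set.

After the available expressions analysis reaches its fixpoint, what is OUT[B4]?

Answer: {a+b, b-f}

Derivation:
Converged values:
  B0:   IN={}   OUT={f*f}
  B1:   IN={f*f}   OUT={f-b}
  B2:   IN={f-b}   OUT={}
  B3:   IN={}   OUT={a+b}
  B4:   IN={a+b}   OUT={a+b, b-f}
  B5:   IN={a+b, b-f}   OUT={a+b}
  B6:   IN={a+b}   OUT={a+b, c-b}
  B7:   IN={a+b}   OUT={b+f}

Merge at B4: IN[B4] = OUT[B3] = {a+b}
Applying B4's transfer function to that IN value gives OUT[B4] (row B4 above).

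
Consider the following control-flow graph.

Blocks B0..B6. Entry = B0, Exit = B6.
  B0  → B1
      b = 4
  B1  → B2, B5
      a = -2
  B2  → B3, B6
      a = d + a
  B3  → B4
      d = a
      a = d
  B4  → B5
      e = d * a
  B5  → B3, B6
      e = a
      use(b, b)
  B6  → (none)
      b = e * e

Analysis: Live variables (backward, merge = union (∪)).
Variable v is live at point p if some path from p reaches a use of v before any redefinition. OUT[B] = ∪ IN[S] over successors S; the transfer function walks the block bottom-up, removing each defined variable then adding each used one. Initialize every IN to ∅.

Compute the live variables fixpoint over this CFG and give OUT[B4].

Converged values:
  B0:  IN={d, e}  OUT={b, d, e}
  B1:  IN={b, d, e}  OUT={a, b, d, e}
  B2:  IN={a, b, d, e}  OUT={a, b, e}
  B3:  IN={a, b}  OUT={a, b, d}
  B4:  IN={a, b, d}  OUT={a, b}
  B5:  IN={a, b}  OUT={a, b, e}
  B6:  IN={e}  OUT={}

Merge at B4: OUT[B4] = IN[B5] = {a, b}

Answer: {a, b}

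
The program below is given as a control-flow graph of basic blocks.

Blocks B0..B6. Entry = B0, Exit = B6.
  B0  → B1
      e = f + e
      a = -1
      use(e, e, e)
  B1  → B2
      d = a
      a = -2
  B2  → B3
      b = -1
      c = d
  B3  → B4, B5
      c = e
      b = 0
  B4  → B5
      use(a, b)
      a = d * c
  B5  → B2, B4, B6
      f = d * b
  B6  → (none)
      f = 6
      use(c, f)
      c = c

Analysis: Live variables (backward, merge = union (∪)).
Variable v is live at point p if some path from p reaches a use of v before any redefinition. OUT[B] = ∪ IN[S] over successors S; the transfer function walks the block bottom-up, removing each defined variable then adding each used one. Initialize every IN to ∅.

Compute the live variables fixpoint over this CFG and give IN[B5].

Fixpoint table:
  B0: | IN={e, f} | OUT={a, e}
  B1: | IN={a, e} | OUT={a, d, e}
  B2: | IN={a, d, e} | OUT={a, d, e}
  B3: | IN={a, d, e} | OUT={a, b, c, d, e}
  B4: | IN={a, b, c, d, e} | OUT={a, b, c, d, e}
  B5: | IN={a, b, c, d, e} | OUT={a, b, c, d, e}
  B6: | IN={c} | OUT={}

Merge at B5: OUT[B5] = IN[B2] ⊔ IN[B4] ⊔ IN[B6] = {a, b, c, d, e}
Applying B5's transfer function to that OUT value gives IN[B5] (row B5 above).

Answer: {a, b, c, d, e}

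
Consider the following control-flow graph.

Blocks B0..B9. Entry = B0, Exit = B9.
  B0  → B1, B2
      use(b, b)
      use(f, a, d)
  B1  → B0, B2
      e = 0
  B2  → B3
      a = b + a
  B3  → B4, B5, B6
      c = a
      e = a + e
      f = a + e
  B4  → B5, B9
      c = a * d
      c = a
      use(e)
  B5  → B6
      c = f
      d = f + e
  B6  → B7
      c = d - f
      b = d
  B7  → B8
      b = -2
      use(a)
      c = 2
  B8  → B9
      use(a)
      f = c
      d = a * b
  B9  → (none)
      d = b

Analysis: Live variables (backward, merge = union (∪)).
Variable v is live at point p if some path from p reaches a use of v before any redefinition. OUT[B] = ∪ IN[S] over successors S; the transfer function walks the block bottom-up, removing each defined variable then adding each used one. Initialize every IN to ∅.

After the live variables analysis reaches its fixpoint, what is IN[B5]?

Converged values:
  B0:  IN={a, b, d, e, f}  OUT={a, b, d, e, f}
  B1:  IN={a, b, d, f}  OUT={a, b, d, e, f}
  B2:  IN={a, b, d, e}  OUT={a, b, d, e}
  B3:  IN={a, b, d, e}  OUT={a, b, d, e, f}
  B4:  IN={a, b, d, e, f}  OUT={a, b, e, f}
  B5:  IN={a, e, f}  OUT={a, d, f}
  B6:  IN={a, d, f}  OUT={a}
  B7:  IN={a}  OUT={a, b, c}
  B8:  IN={a, b, c}  OUT={b}
  B9:  IN={b}  OUT={}

Merge at B5: OUT[B5] = IN[B6] = {a, d, f}
Applying B5's transfer function to that OUT value gives IN[B5] (row B5 above).

Answer: {a, e, f}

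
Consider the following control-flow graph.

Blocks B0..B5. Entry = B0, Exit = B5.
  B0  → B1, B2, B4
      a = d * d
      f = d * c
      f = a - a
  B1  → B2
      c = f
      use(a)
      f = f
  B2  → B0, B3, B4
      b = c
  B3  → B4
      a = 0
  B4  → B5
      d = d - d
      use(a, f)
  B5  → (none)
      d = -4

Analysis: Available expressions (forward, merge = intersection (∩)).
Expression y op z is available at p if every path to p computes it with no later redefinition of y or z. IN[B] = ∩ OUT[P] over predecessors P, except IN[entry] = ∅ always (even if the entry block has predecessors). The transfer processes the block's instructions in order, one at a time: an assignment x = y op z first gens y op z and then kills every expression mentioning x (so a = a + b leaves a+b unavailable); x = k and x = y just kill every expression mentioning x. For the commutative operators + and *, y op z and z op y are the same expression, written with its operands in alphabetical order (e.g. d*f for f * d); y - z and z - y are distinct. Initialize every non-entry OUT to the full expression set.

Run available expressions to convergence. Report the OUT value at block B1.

Answer: {a-a, d*d}

Derivation:
Fixpoint table:
  B0:  IN={}  OUT={a-a, c*d, d*d}
  B1:  IN={a-a, c*d, d*d}  OUT={a-a, d*d}
  B2:  IN={a-a, d*d}  OUT={a-a, d*d}
  B3:  IN={a-a, d*d}  OUT={d*d}
  B4:  IN={d*d}  OUT={}
  B5:  IN={}  OUT={}

Merge at B1: IN[B1] = OUT[B0] = {a-a, c*d, d*d}
Applying B1's transfer function to that IN value gives OUT[B1] (row B1 above).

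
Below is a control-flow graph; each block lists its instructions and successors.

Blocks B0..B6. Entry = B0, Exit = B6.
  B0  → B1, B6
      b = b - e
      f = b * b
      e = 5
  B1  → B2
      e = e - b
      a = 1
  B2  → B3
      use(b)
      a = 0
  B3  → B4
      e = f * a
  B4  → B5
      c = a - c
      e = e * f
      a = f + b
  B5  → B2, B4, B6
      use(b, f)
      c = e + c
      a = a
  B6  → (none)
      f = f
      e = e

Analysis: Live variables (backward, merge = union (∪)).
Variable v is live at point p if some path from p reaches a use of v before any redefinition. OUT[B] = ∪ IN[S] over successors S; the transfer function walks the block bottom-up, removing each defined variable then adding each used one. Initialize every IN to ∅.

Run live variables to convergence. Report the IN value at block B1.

Converged values:
  B0:  IN={b, c, e}  OUT={b, c, e, f}
  B1:  IN={b, c, e, f}  OUT={b, c, f}
  B2:  IN={b, c, f}  OUT={a, b, c, f}
  B3:  IN={a, b, c, f}  OUT={a, b, c, e, f}
  B4:  IN={a, b, c, e, f}  OUT={a, b, c, e, f}
  B5:  IN={a, b, c, e, f}  OUT={a, b, c, e, f}
  B6:  IN={e, f}  OUT={}

Merge at B1: OUT[B1] = IN[B2] = {b, c, f}
Applying B1's transfer function to that OUT value gives IN[B1] (row B1 above).

Answer: {b, c, e, f}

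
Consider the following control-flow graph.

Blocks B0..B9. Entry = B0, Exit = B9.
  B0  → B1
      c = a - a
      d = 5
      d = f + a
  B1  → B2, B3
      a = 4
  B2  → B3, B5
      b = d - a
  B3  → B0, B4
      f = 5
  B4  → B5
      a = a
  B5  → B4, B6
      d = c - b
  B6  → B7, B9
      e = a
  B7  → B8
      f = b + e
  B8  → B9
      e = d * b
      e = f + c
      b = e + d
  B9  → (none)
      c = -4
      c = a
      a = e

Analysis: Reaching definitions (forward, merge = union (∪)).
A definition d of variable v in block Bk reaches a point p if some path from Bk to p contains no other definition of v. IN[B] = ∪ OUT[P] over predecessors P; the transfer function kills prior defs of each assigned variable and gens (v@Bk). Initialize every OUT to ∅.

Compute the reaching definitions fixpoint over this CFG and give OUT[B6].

Answer: {a@B1, a@B4, b@B2, c@B0, d@B5, e@B6, f@B3}

Derivation:
Per-block solution:
  B0:   IN={a@B1, b@B2, c@B0, d@B0, f@B3}   OUT={a@B1, b@B2, c@B0, d@B0, f@B3}
  B1:   IN={a@B1, b@B2, c@B0, d@B0, f@B3}   OUT={a@B1, b@B2, c@B0, d@B0, f@B3}
  B2:   IN={a@B1, b@B2, c@B0, d@B0, f@B3}   OUT={a@B1, b@B2, c@B0, d@B0, f@B3}
  B3:   IN={a@B1, b@B2, c@B0, d@B0, f@B3}   OUT={a@B1, b@B2, c@B0, d@B0, f@B3}
  B4:   IN={a@B1, a@B4, b@B2, c@B0, d@B0, d@B5, f@B3}   OUT={a@B4, b@B2, c@B0, d@B0, d@B5, f@B3}
  B5:   IN={a@B1, a@B4, b@B2, c@B0, d@B0, d@B5, f@B3}   OUT={a@B1, a@B4, b@B2, c@B0, d@B5, f@B3}
  B6:   IN={a@B1, a@B4, b@B2, c@B0, d@B5, f@B3}   OUT={a@B1, a@B4, b@B2, c@B0, d@B5, e@B6, f@B3}
  B7:   IN={a@B1, a@B4, b@B2, c@B0, d@B5, e@B6, f@B3}   OUT={a@B1, a@B4, b@B2, c@B0, d@B5, e@B6, f@B7}
  B8:   IN={a@B1, a@B4, b@B2, c@B0, d@B5, e@B6, f@B7}   OUT={a@B1, a@B4, b@B8, c@B0, d@B5, e@B8, f@B7}
  B9:   IN={a@B1, a@B4, b@B2, b@B8, c@B0, d@B5, e@B6, e@B8, f@B3, f@B7}   OUT={a@B9, b@B2, b@B8, c@B9, d@B5, e@B6, e@B8, f@B3, f@B7}

Merge at B6: IN[B6] = OUT[B5] = {a@B1, a@B4, b@B2, c@B0, d@B5, f@B3}
Applying B6's transfer function to that IN value gives OUT[B6] (row B6 above).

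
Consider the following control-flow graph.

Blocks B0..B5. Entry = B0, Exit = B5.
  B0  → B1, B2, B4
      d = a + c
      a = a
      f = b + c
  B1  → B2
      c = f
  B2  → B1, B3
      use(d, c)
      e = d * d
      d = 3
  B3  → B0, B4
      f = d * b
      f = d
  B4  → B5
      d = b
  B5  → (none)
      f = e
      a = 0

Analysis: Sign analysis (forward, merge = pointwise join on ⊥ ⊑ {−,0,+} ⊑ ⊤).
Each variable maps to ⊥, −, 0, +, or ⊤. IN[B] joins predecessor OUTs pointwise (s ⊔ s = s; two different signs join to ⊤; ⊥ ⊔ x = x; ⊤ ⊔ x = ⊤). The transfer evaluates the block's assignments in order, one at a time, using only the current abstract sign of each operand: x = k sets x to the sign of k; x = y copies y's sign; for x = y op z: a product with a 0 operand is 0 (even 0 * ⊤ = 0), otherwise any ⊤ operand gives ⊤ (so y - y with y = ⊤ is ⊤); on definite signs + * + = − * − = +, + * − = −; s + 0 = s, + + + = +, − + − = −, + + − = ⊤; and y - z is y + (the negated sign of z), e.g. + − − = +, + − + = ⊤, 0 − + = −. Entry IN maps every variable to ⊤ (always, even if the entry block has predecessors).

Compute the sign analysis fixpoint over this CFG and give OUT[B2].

Converged values:
  B0:   IN=(all ⊤)   OUT=(all ⊤)
  B1:   IN=(all ⊤)   OUT=(all ⊤)
  B2:   IN=(all ⊤)   OUT={d:+; rest ⊤}
  B3:   IN={d:+; rest ⊤}   OUT={d:+, f:+; rest ⊤}
  B4:   IN=(all ⊤)   OUT=(all ⊤)
  B5:   IN=(all ⊤)   OUT={a:0; rest ⊤}

Merge at B2: IN[B2] = OUT[B0] ⊔ OUT[B1] = {a: ⊤, b: ⊤, c: ⊤, d: ⊤, e: ⊤, f: ⊤}
Applying B2's transfer function to that IN value gives OUT[B2] (row B2 above).

Answer: {a: ⊤, b: ⊤, c: ⊤, d: +, e: ⊤, f: ⊤}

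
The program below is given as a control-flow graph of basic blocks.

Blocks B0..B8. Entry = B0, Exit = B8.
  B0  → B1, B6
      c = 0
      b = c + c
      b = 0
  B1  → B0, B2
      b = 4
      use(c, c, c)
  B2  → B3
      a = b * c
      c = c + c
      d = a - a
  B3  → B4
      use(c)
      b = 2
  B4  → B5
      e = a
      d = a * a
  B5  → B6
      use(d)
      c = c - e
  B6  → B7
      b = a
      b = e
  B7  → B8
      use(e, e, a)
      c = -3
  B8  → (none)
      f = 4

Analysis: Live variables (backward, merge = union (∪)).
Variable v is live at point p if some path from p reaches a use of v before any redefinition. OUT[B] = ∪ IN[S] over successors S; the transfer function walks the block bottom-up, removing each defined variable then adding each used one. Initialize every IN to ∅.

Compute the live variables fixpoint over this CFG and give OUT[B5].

Answer: {a, e}

Working:
Per-block solution:
  B0:   IN={a, e}   OUT={a, c, e}
  B1:   IN={a, c, e}   OUT={a, b, c, e}
  B2:   IN={b, c}   OUT={a, c}
  B3:   IN={a, c}   OUT={a, c}
  B4:   IN={a, c}   OUT={a, c, d, e}
  B5:   IN={a, c, d, e}   OUT={a, e}
  B6:   IN={a, e}   OUT={a, e}
  B7:   IN={a, e}   OUT={}
  B8:   IN={}   OUT={}

Merge at B5: OUT[B5] = IN[B6] = {a, e}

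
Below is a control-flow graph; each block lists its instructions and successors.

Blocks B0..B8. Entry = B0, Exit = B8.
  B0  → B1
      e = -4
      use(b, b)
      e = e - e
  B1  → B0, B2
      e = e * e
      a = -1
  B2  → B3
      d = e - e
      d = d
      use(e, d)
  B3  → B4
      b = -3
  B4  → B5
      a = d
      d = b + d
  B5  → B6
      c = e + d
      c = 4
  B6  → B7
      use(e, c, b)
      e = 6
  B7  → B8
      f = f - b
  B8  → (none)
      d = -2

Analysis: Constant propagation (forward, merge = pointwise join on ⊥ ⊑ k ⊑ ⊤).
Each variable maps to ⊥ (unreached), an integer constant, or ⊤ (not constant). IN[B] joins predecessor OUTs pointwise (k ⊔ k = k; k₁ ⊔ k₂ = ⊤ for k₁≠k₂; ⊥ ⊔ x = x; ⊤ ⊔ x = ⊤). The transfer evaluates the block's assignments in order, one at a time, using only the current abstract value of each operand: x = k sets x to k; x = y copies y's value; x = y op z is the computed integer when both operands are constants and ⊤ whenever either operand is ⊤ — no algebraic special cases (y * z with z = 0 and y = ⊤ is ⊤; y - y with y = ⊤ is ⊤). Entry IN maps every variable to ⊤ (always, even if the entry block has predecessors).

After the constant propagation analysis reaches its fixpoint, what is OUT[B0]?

Per-block solution:
  B0:   IN=(all ⊤)   OUT={e:0; rest ⊤}
  B1:   IN={e:0; rest ⊤}   OUT={a:-1, e:0; rest ⊤}
  B2:   IN={a:-1, e:0; rest ⊤}   OUT={a:-1, d:0, e:0; rest ⊤}
  B3:   IN={a:-1, d:0, e:0; rest ⊤}   OUT={a:-1, b:-3, d:0, e:0; rest ⊤}
  B4:   IN={a:-1, b:-3, d:0, e:0; rest ⊤}   OUT={a:0, b:-3, d:-3, e:0; rest ⊤}
  B5:   IN={a:0, b:-3, d:-3, e:0; rest ⊤}   OUT={a:0, b:-3, c:4, d:-3, e:0; rest ⊤}
  B6:   IN={a:0, b:-3, c:4, d:-3, e:0; rest ⊤}   OUT={a:0, b:-3, c:4, d:-3, e:6; rest ⊤}
  B7:   IN={a:0, b:-3, c:4, d:-3, e:6; rest ⊤}   OUT={a:0, b:-3, c:4, d:-3, e:6; rest ⊤}
  B8:   IN={a:0, b:-3, c:4, d:-3, e:6; rest ⊤}   OUT={a:0, b:-3, c:4, d:-2, e:6; rest ⊤}

Merge at B0 (entry node, so the boundary value (all ⊤) is joined with the incoming edge(s)): IN[B0] = (all ⊤) ⊔ OUT[B1] = {a: ⊤, b: ⊤, c: ⊤, d: ⊤, e: ⊤, f: ⊤}
Applying B0's transfer function to that IN value gives OUT[B0] (row B0 above).

Answer: {a: ⊤, b: ⊤, c: ⊤, d: ⊤, e: 0, f: ⊤}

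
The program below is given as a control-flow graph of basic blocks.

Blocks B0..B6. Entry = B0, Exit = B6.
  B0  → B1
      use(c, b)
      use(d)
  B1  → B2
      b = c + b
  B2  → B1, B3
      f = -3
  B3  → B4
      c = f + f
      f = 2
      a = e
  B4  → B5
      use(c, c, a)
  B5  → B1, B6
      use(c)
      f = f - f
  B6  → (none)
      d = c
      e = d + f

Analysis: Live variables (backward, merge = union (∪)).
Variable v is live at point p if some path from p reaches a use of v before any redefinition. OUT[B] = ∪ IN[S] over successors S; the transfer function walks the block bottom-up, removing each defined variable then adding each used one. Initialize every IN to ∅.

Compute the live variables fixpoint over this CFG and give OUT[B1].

Answer: {b, c, e}

Trace:
Per-block solution:
  B0:   IN={b, c, d, e}   OUT={b, c, e}
  B1:   IN={b, c, e}   OUT={b, c, e}
  B2:   IN={b, c, e}   OUT={b, c, e, f}
  B3:   IN={b, e, f}   OUT={a, b, c, e, f}
  B4:   IN={a, b, c, e, f}   OUT={b, c, e, f}
  B5:   IN={b, c, e, f}   OUT={b, c, e, f}
  B6:   IN={c, f}   OUT={}

Merge at B1: OUT[B1] = IN[B2] = {b, c, e}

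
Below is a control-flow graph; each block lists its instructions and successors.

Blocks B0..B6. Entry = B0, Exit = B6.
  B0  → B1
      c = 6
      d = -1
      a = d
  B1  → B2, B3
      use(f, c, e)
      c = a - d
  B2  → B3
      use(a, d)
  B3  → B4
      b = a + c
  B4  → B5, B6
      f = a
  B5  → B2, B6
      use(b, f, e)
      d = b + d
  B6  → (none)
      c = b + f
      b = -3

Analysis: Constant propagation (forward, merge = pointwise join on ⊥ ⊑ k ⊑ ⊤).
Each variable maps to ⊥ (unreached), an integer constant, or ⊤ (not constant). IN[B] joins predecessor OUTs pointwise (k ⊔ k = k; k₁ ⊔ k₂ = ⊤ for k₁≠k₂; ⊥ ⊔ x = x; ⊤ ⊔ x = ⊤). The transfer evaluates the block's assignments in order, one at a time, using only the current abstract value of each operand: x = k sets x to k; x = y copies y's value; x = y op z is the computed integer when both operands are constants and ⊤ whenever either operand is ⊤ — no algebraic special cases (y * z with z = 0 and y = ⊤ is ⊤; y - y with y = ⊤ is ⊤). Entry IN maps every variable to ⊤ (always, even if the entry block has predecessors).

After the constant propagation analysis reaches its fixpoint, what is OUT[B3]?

Answer: {a: -1, b: -1, c: 0, d: ⊤, e: ⊤, f: ⊤}

Working:
Per-block solution:
  B0:  IN=(all ⊤)  OUT={a:-1, c:6, d:-1; rest ⊤}
  B1:  IN={a:-1, c:6, d:-1; rest ⊤}  OUT={a:-1, c:0, d:-1; rest ⊤}
  B2:  IN={a:-1, c:0; rest ⊤}  OUT={a:-1, c:0; rest ⊤}
  B3:  IN={a:-1, c:0; rest ⊤}  OUT={a:-1, b:-1, c:0; rest ⊤}
  B4:  IN={a:-1, b:-1, c:0; rest ⊤}  OUT={a:-1, b:-1, c:0, f:-1; rest ⊤}
  B5:  IN={a:-1, b:-1, c:0, f:-1; rest ⊤}  OUT={a:-1, b:-1, c:0, f:-1; rest ⊤}
  B6:  IN={a:-1, b:-1, c:0, f:-1; rest ⊤}  OUT={a:-1, b:-3, c:-2, f:-1; rest ⊤}

Merge at B3: IN[B3] = OUT[B1] ⊔ OUT[B2] = {a: -1, b: ⊤, c: 0, d: ⊤, e: ⊤, f: ⊤}
Applying B3's transfer function to that IN value gives OUT[B3] (row B3 above).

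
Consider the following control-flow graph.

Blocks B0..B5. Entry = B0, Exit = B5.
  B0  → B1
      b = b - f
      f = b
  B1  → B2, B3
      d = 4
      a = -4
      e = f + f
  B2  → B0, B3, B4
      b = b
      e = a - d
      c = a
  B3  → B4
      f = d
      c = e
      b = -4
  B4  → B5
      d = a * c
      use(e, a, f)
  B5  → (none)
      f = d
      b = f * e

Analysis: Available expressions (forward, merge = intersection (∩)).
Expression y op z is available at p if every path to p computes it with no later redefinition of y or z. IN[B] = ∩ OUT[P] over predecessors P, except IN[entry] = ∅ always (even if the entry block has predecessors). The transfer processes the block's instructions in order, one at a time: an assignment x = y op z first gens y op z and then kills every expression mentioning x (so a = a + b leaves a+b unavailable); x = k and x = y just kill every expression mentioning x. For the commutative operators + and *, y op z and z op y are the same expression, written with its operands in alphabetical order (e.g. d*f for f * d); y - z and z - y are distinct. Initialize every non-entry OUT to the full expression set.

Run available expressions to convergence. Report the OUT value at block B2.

Answer: {a-d, f+f}

Working:
Converged values:
  B0:  IN={}  OUT={}
  B1:  IN={}  OUT={f+f}
  B2:  IN={f+f}  OUT={a-d, f+f}
  B3:  IN={f+f}  OUT={}
  B4:  IN={}  OUT={a*c}
  B5:  IN={a*c}  OUT={a*c, e*f}

Merge at B2: IN[B2] = OUT[B1] = {f+f}
Applying B2's transfer function to that IN value gives OUT[B2] (row B2 above).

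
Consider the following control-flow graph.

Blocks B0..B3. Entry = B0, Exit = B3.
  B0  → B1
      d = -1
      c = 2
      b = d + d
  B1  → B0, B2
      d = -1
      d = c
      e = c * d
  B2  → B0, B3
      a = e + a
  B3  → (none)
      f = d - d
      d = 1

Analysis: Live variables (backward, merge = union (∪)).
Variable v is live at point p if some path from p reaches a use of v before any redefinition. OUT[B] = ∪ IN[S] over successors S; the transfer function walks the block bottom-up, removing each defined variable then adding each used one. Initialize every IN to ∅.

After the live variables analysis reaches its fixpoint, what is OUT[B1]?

Answer: {a, d, e}

Working:
Per-block solution:
  B0: | IN={a} | OUT={a, c}
  B1: | IN={a, c} | OUT={a, d, e}
  B2: | IN={a, d, e} | OUT={a, d}
  B3: | IN={d} | OUT={}

Merge at B1: OUT[B1] = IN[B0] ⊔ IN[B2] = {a, d, e}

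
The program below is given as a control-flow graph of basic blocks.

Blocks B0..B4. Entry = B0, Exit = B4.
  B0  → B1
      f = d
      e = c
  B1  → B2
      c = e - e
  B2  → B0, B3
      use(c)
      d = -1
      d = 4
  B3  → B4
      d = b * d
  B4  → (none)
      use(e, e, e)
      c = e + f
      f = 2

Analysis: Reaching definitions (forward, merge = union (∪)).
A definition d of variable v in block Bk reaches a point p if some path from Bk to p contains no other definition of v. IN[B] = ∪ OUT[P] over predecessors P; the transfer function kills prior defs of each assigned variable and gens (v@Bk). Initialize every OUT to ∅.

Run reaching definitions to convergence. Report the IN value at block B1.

Converged values:
  B0:   IN={c@B1, d@B2, e@B0, f@B0}   OUT={c@B1, d@B2, e@B0, f@B0}
  B1:   IN={c@B1, d@B2, e@B0, f@B0}   OUT={c@B1, d@B2, e@B0, f@B0}
  B2:   IN={c@B1, d@B2, e@B0, f@B0}   OUT={c@B1, d@B2, e@B0, f@B0}
  B3:   IN={c@B1, d@B2, e@B0, f@B0}   OUT={c@B1, d@B3, e@B0, f@B0}
  B4:   IN={c@B1, d@B3, e@B0, f@B0}   OUT={c@B4, d@B3, e@B0, f@B4}

Merge at B1: IN[B1] = OUT[B0] = {c@B1, d@B2, e@B0, f@B0}

Answer: {c@B1, d@B2, e@B0, f@B0}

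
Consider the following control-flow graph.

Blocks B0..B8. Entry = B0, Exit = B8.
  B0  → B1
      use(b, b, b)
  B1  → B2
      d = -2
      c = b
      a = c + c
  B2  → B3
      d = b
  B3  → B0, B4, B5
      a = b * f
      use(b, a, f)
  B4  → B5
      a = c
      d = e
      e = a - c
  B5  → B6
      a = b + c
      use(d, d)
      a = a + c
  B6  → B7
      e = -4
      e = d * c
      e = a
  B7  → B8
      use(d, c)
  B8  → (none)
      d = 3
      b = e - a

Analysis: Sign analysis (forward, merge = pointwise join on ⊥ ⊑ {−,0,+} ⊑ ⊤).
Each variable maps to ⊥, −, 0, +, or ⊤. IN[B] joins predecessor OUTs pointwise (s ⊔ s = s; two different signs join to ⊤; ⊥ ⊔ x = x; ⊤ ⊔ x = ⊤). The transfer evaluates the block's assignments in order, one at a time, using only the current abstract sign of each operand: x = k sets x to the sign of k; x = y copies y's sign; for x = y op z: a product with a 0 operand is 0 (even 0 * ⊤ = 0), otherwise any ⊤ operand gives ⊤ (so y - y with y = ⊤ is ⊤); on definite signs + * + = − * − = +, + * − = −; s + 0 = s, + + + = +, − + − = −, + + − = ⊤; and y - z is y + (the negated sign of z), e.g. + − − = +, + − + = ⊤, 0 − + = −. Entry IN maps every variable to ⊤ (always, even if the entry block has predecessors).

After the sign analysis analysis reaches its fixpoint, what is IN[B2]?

Answer: {a: ⊤, b: ⊤, c: ⊤, d: -, e: ⊤, f: ⊤}

Working:
Per-block solution:
  B0: | IN=(all ⊤) | OUT=(all ⊤)
  B1: | IN=(all ⊤) | OUT={d:-; rest ⊤}
  B2: | IN={d:-; rest ⊤} | OUT=(all ⊤)
  B3: | IN=(all ⊤) | OUT=(all ⊤)
  B4: | IN=(all ⊤) | OUT=(all ⊤)
  B5: | IN=(all ⊤) | OUT=(all ⊤)
  B6: | IN=(all ⊤) | OUT=(all ⊤)
  B7: | IN=(all ⊤) | OUT=(all ⊤)
  B8: | IN=(all ⊤) | OUT={d:+; rest ⊤}

Merge at B2: IN[B2] = OUT[B1] = {a: ⊤, b: ⊤, c: ⊤, d: -, e: ⊤, f: ⊤}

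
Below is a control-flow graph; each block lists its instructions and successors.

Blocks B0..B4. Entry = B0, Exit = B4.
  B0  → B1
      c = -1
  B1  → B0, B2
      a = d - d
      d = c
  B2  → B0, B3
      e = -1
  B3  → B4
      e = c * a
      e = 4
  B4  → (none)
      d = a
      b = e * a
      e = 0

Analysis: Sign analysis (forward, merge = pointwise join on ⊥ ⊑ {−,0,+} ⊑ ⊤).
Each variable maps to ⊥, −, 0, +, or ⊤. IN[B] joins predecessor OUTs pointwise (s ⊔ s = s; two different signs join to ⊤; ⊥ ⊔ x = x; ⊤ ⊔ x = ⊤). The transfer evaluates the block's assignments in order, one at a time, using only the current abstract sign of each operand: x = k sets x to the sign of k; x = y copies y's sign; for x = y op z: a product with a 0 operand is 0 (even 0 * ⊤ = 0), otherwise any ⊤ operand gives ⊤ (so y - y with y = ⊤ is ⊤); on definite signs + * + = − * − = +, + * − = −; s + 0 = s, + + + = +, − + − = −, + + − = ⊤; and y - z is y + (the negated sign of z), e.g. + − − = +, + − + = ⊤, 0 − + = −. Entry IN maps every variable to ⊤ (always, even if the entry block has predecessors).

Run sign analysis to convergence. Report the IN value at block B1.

Fixpoint table:
  B0: | IN=(all ⊤) | OUT={c:-; rest ⊤}
  B1: | IN={c:-; rest ⊤} | OUT={c:-, d:-; rest ⊤}
  B2: | IN={c:-, d:-; rest ⊤} | OUT={c:-, d:-, e:-; rest ⊤}
  B3: | IN={c:-, d:-, e:-; rest ⊤} | OUT={c:-, d:-, e:+; rest ⊤}
  B4: | IN={c:-, d:-, e:+; rest ⊤} | OUT={c:-, e:0; rest ⊤}

Merge at B1: IN[B1] = OUT[B0] = {a: ⊤, b: ⊤, c: -, d: ⊤, e: ⊤, f: ⊤}

Answer: {a: ⊤, b: ⊤, c: -, d: ⊤, e: ⊤, f: ⊤}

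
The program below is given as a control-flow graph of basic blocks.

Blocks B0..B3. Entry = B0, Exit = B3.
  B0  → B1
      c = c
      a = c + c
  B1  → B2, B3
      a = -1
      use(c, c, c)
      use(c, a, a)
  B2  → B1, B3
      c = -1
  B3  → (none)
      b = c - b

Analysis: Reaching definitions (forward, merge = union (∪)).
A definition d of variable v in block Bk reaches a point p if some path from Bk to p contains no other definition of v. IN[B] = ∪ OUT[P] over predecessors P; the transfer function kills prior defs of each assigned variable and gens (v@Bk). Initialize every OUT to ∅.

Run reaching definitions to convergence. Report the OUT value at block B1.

Converged values:
  B0:   IN={}   OUT={a@B0, c@B0}
  B1:   IN={a@B0, a@B1, c@B0, c@B2}   OUT={a@B1, c@B0, c@B2}
  B2:   IN={a@B1, c@B0, c@B2}   OUT={a@B1, c@B2}
  B3:   IN={a@B1, c@B0, c@B2}   OUT={a@B1, b@B3, c@B0, c@B2}

Merge at B1: IN[B1] = OUT[B0] ⊔ OUT[B2] = {a@B0, a@B1, c@B0, c@B2}
Applying B1's transfer function to that IN value gives OUT[B1] (row B1 above).

Answer: {a@B1, c@B0, c@B2}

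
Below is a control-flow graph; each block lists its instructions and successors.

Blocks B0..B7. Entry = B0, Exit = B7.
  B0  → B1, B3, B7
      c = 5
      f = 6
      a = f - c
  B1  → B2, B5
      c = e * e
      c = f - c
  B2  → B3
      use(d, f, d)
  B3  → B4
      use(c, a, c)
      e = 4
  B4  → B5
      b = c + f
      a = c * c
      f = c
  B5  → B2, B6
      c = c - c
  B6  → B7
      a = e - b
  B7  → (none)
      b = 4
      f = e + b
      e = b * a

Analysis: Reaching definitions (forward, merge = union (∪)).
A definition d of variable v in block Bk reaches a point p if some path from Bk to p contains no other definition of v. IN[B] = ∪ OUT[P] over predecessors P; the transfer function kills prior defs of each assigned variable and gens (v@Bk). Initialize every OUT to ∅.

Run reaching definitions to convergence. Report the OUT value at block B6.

Answer: {a@B6, b@B4, c@B5, e@B3, f@B0, f@B4}

Derivation:
Per-block solution:
  B0:   IN={}   OUT={a@B0, c@B0, f@B0}
  B1:   IN={a@B0, c@B0, f@B0}   OUT={a@B0, c@B1, f@B0}
  B2:   IN={a@B0, a@B4, b@B4, c@B1, c@B5, e@B3, f@B0, f@B4}   OUT={a@B0, a@B4, b@B4, c@B1, c@B5, e@B3, f@B0, f@B4}
  B3:   IN={a@B0, a@B4, b@B4, c@B0, c@B1, c@B5, e@B3, f@B0, f@B4}   OUT={a@B0, a@B4, b@B4, c@B0, c@B1, c@B5, e@B3, f@B0, f@B4}
  B4:   IN={a@B0, a@B4, b@B4, c@B0, c@B1, c@B5, e@B3, f@B0, f@B4}   OUT={a@B4, b@B4, c@B0, c@B1, c@B5, e@B3, f@B4}
  B5:   IN={a@B0, a@B4, b@B4, c@B0, c@B1, c@B5, e@B3, f@B0, f@B4}   OUT={a@B0, a@B4, b@B4, c@B5, e@B3, f@B0, f@B4}
  B6:   IN={a@B0, a@B4, b@B4, c@B5, e@B3, f@B0, f@B4}   OUT={a@B6, b@B4, c@B5, e@B3, f@B0, f@B4}
  B7:   IN={a@B0, a@B6, b@B4, c@B0, c@B5, e@B3, f@B0, f@B4}   OUT={a@B0, a@B6, b@B7, c@B0, c@B5, e@B7, f@B7}

Merge at B6: IN[B6] = OUT[B5] = {a@B0, a@B4, b@B4, c@B5, e@B3, f@B0, f@B4}
Applying B6's transfer function to that IN value gives OUT[B6] (row B6 above).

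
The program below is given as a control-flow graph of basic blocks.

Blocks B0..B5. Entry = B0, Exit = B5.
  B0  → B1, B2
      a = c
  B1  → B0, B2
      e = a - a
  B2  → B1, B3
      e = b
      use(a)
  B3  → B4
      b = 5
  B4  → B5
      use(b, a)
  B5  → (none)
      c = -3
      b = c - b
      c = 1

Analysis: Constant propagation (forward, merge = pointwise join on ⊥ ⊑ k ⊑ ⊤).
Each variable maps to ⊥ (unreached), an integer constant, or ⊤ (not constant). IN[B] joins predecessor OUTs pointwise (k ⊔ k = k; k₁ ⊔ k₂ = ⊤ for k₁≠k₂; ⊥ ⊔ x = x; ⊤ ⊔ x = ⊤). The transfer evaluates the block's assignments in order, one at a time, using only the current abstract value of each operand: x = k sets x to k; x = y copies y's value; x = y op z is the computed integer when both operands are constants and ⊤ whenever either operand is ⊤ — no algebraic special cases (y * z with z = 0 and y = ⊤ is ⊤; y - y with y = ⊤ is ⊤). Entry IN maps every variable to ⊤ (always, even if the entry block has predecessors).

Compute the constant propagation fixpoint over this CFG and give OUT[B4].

Answer: {a: ⊤, b: 5, c: ⊤, d: ⊤, e: ⊤, f: ⊤}

Trace:
Per-block solution:
  B0:  IN=(all ⊤)  OUT=(all ⊤)
  B1:  IN=(all ⊤)  OUT=(all ⊤)
  B2:  IN=(all ⊤)  OUT=(all ⊤)
  B3:  IN=(all ⊤)  OUT={b:5; rest ⊤}
  B4:  IN={b:5; rest ⊤}  OUT={b:5; rest ⊤}
  B5:  IN={b:5; rest ⊤}  OUT={b:-8, c:1; rest ⊤}

Merge at B4: IN[B4] = OUT[B3] = {a: ⊤, b: 5, c: ⊤, d: ⊤, e: ⊤, f: ⊤}
Applying B4's transfer function to that IN value gives OUT[B4] (row B4 above).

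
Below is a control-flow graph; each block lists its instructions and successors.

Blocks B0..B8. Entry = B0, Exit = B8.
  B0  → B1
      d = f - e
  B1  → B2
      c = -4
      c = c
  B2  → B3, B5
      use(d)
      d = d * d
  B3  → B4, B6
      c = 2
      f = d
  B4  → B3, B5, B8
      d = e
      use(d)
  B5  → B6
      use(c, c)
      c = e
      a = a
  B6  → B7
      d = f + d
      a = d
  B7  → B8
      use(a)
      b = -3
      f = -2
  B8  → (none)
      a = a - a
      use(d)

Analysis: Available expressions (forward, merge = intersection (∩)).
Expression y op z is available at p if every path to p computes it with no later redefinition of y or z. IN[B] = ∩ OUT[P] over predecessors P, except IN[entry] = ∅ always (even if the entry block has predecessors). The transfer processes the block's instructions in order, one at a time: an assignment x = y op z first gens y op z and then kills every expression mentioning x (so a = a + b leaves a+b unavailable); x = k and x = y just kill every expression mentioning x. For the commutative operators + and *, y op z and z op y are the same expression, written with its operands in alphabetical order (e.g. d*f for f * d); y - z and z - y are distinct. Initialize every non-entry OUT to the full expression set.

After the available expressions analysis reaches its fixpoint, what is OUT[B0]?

Answer: {f-e}

Trace:
Per-block solution:
  B0:   IN={}   OUT={f-e}
  B1:   IN={f-e}   OUT={f-e}
  B2:   IN={f-e}   OUT={f-e}
  B3:   IN={}   OUT={}
  B4:   IN={}   OUT={}
  B5:   IN={}   OUT={}
  B6:   IN={}   OUT={}
  B7:   IN={}   OUT={}
  B8:   IN={}   OUT={}

B0 is the boundary node: IN[B0] = {}
Applying B0's transfer function to that IN value gives OUT[B0] (row B0 above).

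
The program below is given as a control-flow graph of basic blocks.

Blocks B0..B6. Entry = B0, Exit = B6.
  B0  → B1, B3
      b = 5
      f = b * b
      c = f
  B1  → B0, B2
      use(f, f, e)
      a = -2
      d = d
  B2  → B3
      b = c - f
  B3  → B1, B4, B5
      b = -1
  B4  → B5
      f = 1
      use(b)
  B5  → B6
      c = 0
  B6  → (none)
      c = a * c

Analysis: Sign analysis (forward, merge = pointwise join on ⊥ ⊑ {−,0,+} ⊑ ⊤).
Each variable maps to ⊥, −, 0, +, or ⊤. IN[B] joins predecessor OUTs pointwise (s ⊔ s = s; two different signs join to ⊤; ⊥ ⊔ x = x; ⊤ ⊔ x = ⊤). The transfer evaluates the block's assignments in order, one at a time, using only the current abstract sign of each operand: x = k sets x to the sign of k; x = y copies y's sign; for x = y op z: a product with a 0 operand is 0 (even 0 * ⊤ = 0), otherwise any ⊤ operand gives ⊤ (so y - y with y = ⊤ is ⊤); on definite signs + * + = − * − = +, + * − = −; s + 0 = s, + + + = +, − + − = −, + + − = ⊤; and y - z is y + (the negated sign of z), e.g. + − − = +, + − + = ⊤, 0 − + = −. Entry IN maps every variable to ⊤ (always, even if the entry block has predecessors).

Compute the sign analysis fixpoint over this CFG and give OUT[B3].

Answer: {a: ⊤, b: -, c: +, d: ⊤, e: ⊤, f: +}

Derivation:
Converged values:
  B0:  IN=(all ⊤)  OUT={b:+, c:+, f:+; rest ⊤}
  B1:  IN={c:+, f:+; rest ⊤}  OUT={a:-, c:+, f:+; rest ⊤}
  B2:  IN={a:-, c:+, f:+; rest ⊤}  OUT={a:-, c:+, f:+; rest ⊤}
  B3:  IN={c:+, f:+; rest ⊤}  OUT={b:-, c:+, f:+; rest ⊤}
  B4:  IN={b:-, c:+, f:+; rest ⊤}  OUT={b:-, c:+, f:+; rest ⊤}
  B5:  IN={b:-, c:+, f:+; rest ⊤}  OUT={b:-, c:0, f:+; rest ⊤}
  B6:  IN={b:-, c:0, f:+; rest ⊤}  OUT={b:-, c:0, f:+; rest ⊤}

Merge at B3: IN[B3] = OUT[B0] ⊔ OUT[B2] = {a: ⊤, b: ⊤, c: +, d: ⊤, e: ⊤, f: +}
Applying B3's transfer function to that IN value gives OUT[B3] (row B3 above).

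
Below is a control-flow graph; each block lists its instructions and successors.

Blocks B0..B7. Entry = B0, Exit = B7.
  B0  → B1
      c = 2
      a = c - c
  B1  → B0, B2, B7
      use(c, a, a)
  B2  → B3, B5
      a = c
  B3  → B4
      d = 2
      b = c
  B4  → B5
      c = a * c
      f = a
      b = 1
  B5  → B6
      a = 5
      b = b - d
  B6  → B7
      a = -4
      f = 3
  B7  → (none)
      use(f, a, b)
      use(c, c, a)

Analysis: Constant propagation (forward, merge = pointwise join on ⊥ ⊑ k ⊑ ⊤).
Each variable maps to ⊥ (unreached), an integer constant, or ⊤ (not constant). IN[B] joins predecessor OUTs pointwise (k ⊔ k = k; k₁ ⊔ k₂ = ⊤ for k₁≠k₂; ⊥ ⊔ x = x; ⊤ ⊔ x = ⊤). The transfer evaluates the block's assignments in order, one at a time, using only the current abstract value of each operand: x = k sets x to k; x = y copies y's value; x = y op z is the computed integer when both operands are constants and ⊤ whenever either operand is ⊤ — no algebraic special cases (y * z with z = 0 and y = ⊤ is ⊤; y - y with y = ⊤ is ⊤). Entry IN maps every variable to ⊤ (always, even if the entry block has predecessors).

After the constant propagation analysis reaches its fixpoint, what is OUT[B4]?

Answer: {a: 2, b: 1, c: 4, d: 2, e: ⊤, f: 2}

Working:
Per-block solution:
  B0: | IN=(all ⊤) | OUT={a:0, c:2; rest ⊤}
  B1: | IN={a:0, c:2; rest ⊤} | OUT={a:0, c:2; rest ⊤}
  B2: | IN={a:0, c:2; rest ⊤} | OUT={a:2, c:2; rest ⊤}
  B3: | IN={a:2, c:2; rest ⊤} | OUT={a:2, b:2, c:2, d:2; rest ⊤}
  B4: | IN={a:2, b:2, c:2, d:2; rest ⊤} | OUT={a:2, b:1, c:4, d:2, f:2; rest ⊤}
  B5: | IN={a:2; rest ⊤} | OUT={a:5; rest ⊤}
  B6: | IN={a:5; rest ⊤} | OUT={a:-4, f:3; rest ⊤}
  B7: | IN=(all ⊤) | OUT=(all ⊤)

Merge at B4: IN[B4] = OUT[B3] = {a: 2, b: 2, c: 2, d: 2, e: ⊤, f: ⊤}
Applying B4's transfer function to that IN value gives OUT[B4] (row B4 above).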